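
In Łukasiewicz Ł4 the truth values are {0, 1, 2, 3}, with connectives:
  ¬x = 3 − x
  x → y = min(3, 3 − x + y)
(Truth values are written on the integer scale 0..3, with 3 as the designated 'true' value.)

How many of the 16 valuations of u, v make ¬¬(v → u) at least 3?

10

u = 0, v = 0 ↦ 3  ≥
u = 0, v = 1 ↦ 2  <
u = 0, v = 2 ↦ 1  <
u = 0, v = 3 ↦ 0  <
u = 1, v = 0 ↦ 3  ≥
u = 1, v = 1 ↦ 3  ≥
u = 1, v = 2 ↦ 2  <
u = 1, v = 3 ↦ 1  <
u = 2, v = 0 ↦ 3  ≥
u = 2, v = 1 ↦ 3  ≥
u = 2, v = 2 ↦ 3  ≥
u = 2, v = 3 ↦ 2  <
u = 3, v = 0 ↦ 3  ≥
u = 3, v = 1 ↦ 3  ≥
u = 3, v = 2 ↦ 3  ≥
u = 3, v = 3 ↦ 3  ≥
So 10 of the 16 assignments meet the threshold.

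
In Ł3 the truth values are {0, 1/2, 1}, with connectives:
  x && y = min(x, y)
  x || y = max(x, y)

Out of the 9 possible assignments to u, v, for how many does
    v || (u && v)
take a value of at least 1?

3

u = 0, v = 0 ↦ 0  <
u = 0, v = 1/2 ↦ 1/2  <
u = 0, v = 1 ↦ 1  ≥
u = 1/2, v = 0 ↦ 0  <
u = 1/2, v = 1/2 ↦ 1/2  <
u = 1/2, v = 1 ↦ 1  ≥
u = 1, v = 0 ↦ 0  <
u = 1, v = 1/2 ↦ 1/2  <
u = 1, v = 1 ↦ 1  ≥
So 3 of the 9 assignments meet the threshold.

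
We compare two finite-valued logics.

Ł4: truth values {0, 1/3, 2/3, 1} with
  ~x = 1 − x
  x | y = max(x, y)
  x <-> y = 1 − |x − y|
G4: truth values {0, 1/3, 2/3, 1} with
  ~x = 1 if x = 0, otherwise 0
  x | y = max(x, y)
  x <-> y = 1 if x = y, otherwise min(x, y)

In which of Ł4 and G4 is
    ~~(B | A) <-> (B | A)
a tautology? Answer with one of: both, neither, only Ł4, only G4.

In Ł4: every assignment gives 1 — tautology.
In G4: at A = 0, B = 1/3 the value is 1/3 — not a tautology.

only Ł4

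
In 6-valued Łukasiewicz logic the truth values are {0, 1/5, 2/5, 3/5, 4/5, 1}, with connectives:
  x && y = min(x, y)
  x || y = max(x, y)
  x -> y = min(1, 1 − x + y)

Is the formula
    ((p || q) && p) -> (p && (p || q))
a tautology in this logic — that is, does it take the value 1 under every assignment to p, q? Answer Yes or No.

At p = 1, q = 1/5, for instance:
p || q = 1 || 1/5 = 1
(p || q) && p = 1 && 1 = 1
p && (p || q) = 1 && 1 = 1
((p || q) && p) -> (p && (p || q)) = 1 -> 1 = 1
and checking the remaining 35 assignments likewise gives ≥ 1 in every case.

Yes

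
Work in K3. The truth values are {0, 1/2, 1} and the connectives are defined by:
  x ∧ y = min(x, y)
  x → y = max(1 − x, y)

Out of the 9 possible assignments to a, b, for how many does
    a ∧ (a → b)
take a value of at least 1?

1

a = 0, b = 0 ↦ 0  <
a = 0, b = 1/2 ↦ 0  <
a = 0, b = 1 ↦ 0  <
a = 1/2, b = 0 ↦ 1/2  <
a = 1/2, b = 1/2 ↦ 1/2  <
a = 1/2, b = 1 ↦ 1/2  <
a = 1, b = 0 ↦ 0  <
a = 1, b = 1/2 ↦ 1/2  <
a = 1, b = 1 ↦ 1  ≥
So 1 of the 9 assignments meets the threshold.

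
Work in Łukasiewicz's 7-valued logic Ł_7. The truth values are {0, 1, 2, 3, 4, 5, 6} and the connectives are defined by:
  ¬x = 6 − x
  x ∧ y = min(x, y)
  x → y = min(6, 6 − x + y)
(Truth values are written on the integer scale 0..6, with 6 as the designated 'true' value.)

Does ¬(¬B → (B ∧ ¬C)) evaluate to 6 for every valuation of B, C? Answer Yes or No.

Counterexample: take B = 1, C = 0.
¬B = ¬1 = 5
¬C = ¬0 = 6
B ∧ ¬C = 1 ∧ 6 = 1
¬B → (B ∧ ¬C) = 5 → 1 = 2
¬(¬B → (B ∧ ¬C)) = ¬2 = 4
This gives 4 ≠ 6.

No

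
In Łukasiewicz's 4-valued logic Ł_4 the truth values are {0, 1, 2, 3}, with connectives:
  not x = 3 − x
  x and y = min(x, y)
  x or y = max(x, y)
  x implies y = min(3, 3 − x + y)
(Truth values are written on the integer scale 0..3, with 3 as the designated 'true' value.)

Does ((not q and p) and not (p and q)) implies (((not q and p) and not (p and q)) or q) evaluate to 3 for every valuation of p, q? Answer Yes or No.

Yes

p = 0, q = 0 ↦ 3
p = 0, q = 1 ↦ 3
p = 0, q = 2 ↦ 3
p = 0, q = 3 ↦ 3
p = 1, q = 0 ↦ 3
p = 1, q = 1 ↦ 3
p = 1, q = 2 ↦ 3
p = 1, q = 3 ↦ 3
p = 2, q = 0 ↦ 3
p = 2, q = 1 ↦ 3
p = 2, q = 2 ↦ 3
p = 2, q = 3 ↦ 3
p = 3, q = 0 ↦ 3
p = 3, q = 1 ↦ 3
p = 3, q = 2 ↦ 3
p = 3, q = 3 ↦ 3
Every assignment gives a value ≥ 3.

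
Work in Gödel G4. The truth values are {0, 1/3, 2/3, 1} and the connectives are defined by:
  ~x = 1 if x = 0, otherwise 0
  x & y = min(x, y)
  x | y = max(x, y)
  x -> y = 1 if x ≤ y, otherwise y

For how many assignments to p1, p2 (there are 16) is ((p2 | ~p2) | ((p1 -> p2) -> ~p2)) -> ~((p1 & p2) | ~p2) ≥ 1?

3

p1 = 0, p2 = 0 ↦ 0  <
p1 = 0, p2 = 1/3 ↦ 1  ≥
p1 = 0, p2 = 2/3 ↦ 1  ≥
p1 = 0, p2 = 1 ↦ 1  ≥
p1 = 1/3, p2 = 0 ↦ 0  <
p1 = 1/3, p2 = 1/3 ↦ 0  <
p1 = 1/3, p2 = 2/3 ↦ 0  <
p1 = 1/3, p2 = 1 ↦ 0  <
p1 = 2/3, p2 = 0 ↦ 0  <
p1 = 2/3, p2 = 1/3 ↦ 0  <
p1 = 2/3, p2 = 2/3 ↦ 0  <
p1 = 2/3, p2 = 1 ↦ 0  <
p1 = 1, p2 = 0 ↦ 0  <
p1 = 1, p2 = 1/3 ↦ 0  <
p1 = 1, p2 = 2/3 ↦ 0  <
p1 = 1, p2 = 1 ↦ 0  <
So 3 of the 16 assignments meet the threshold.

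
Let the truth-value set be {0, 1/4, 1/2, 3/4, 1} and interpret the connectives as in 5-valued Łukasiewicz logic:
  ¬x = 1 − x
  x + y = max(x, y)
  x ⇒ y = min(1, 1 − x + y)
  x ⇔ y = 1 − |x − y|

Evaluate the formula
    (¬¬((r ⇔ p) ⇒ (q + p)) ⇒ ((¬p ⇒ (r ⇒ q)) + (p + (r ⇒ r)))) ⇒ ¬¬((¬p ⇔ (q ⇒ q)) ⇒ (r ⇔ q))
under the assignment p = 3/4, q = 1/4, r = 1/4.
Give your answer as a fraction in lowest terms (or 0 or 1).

1

r ⇔ p = 1/4 ⇔ 3/4 = 1/2
q + p = 1/4 + 3/4 = 3/4
(r ⇔ p) ⇒ (q + p) = 1/2 ⇒ 3/4 = 1
¬((r ⇔ p) ⇒ (q + p)) = ¬1 = 0
¬¬((r ⇔ p) ⇒ (q + p)) = ¬0 = 1
¬p = ¬3/4 = 1/4
r ⇒ q = 1/4 ⇒ 1/4 = 1
¬p ⇒ (r ⇒ q) = 1/4 ⇒ 1 = 1
r ⇒ r = 1/4 ⇒ 1/4 = 1
p + (r ⇒ r) = 3/4 + 1 = 1
(¬p ⇒ (r ⇒ q)) + (p + (r ⇒ r)) = 1 + 1 = 1
¬¬((r ⇔ p) ⇒ (q + p)) ⇒ ((¬p ⇒ (r ⇒ q)) + (p + (r ⇒ r))) = 1 ⇒ 1 = 1
¬p = ¬3/4 = 1/4
q ⇒ q = 1/4 ⇒ 1/4 = 1
¬p ⇔ (q ⇒ q) = 1/4 ⇔ 1 = 1/4
r ⇔ q = 1/4 ⇔ 1/4 = 1
(¬p ⇔ (q ⇒ q)) ⇒ (r ⇔ q) = 1/4 ⇒ 1 = 1
¬((¬p ⇔ (q ⇒ q)) ⇒ (r ⇔ q)) = ¬1 = 0
¬¬((¬p ⇔ (q ⇒ q)) ⇒ (r ⇔ q)) = ¬0 = 1
(¬¬((r ⇔ p) ⇒ (q + p)) ⇒ ((¬p ⇒ (r ⇒ q)) + (p + (r ⇒ r)))) ⇒ ¬¬((¬p ⇔ (q ⇒ q)) ⇒ (r ⇔ q)) = 1 ⇒ 1 = 1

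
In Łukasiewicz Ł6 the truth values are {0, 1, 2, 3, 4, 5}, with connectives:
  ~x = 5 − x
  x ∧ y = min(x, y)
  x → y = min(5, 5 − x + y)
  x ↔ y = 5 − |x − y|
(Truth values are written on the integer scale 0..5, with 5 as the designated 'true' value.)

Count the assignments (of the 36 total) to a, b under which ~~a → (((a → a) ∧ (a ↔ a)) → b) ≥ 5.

value 5: 21 assignments (counts)
value 4: 5 assignments
value 3: 4 assignments
value 2: 3 assignments
value 1: 2 assignments
value 0: 1 assignment
So 21 of the 36 assignments meet the threshold.

21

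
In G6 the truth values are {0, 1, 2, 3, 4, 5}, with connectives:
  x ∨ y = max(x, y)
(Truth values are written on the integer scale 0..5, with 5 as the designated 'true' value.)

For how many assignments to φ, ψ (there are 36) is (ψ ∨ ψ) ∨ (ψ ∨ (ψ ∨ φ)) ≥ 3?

value 5: 11 assignments (counts)
value 4: 9 assignments (counts)
value 3: 7 assignments (counts)
value 2: 5 assignments
value 1: 3 assignments
value 0: 1 assignment
So 27 of the 36 assignments meet the threshold.

27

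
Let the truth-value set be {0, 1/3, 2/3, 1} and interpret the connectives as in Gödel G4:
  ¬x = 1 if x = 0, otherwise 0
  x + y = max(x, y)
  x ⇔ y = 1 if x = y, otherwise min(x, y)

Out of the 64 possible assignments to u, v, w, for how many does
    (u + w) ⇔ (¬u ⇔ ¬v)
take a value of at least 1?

22

value 1: 22 assignments (counts)
value 2/3: 13 assignments
value 1/3: 7 assignments
value 0: 22 assignments
So 22 of the 64 assignments meet the threshold.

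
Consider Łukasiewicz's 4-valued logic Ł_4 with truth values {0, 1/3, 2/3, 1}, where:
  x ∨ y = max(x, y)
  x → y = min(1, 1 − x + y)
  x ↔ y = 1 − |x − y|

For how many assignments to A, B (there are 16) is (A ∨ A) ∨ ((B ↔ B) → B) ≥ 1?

A = 0, B = 0 ↦ 0  <
A = 0, B = 1/3 ↦ 1/3  <
A = 0, B = 2/3 ↦ 2/3  <
A = 0, B = 1 ↦ 1  ≥
A = 1/3, B = 0 ↦ 1/3  <
A = 1/3, B = 1/3 ↦ 1/3  <
A = 1/3, B = 2/3 ↦ 2/3  <
A = 1/3, B = 1 ↦ 1  ≥
A = 2/3, B = 0 ↦ 2/3  <
A = 2/3, B = 1/3 ↦ 2/3  <
A = 2/3, B = 2/3 ↦ 2/3  <
A = 2/3, B = 1 ↦ 1  ≥
A = 1, B = 0 ↦ 1  ≥
A = 1, B = 1/3 ↦ 1  ≥
A = 1, B = 2/3 ↦ 1  ≥
A = 1, B = 1 ↦ 1  ≥
So 7 of the 16 assignments meet the threshold.

7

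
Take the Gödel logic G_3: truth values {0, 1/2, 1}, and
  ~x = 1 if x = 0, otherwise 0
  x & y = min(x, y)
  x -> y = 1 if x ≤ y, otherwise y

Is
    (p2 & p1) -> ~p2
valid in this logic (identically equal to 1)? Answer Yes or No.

Counterexample: take p1 = 1/2, p2 = 1/2.
p2 & p1 = 1/2 & 1/2 = 1/2
~p2 = ~1/2 = 0
(p2 & p1) -> ~p2 = 1/2 -> 0 = 0
This gives 0 ≠ 1.

No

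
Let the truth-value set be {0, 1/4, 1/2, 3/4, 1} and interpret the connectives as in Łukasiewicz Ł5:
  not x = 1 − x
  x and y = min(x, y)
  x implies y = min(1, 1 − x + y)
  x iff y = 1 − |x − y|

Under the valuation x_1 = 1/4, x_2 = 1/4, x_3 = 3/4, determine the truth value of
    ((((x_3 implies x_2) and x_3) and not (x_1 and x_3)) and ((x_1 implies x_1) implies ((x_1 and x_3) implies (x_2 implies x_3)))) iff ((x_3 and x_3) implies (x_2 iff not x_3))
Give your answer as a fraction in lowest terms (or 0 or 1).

x_3 implies x_2 = 3/4 implies 1/4 = 1/2
(x_3 implies x_2) and x_3 = 1/2 and 3/4 = 1/2
x_1 and x_3 = 1/4 and 3/4 = 1/4
not (x_1 and x_3) = not 1/4 = 3/4
((x_3 implies x_2) and x_3) and not (x_1 and x_3) = 1/2 and 3/4 = 1/2
x_1 implies x_1 = 1/4 implies 1/4 = 1
x_1 and x_3 = 1/4 and 3/4 = 1/4
x_2 implies x_3 = 1/4 implies 3/4 = 1
(x_1 and x_3) implies (x_2 implies x_3) = 1/4 implies 1 = 1
(x_1 implies x_1) implies ((x_1 and x_3) implies (x_2 implies x_3)) = 1 implies 1 = 1
(((x_3 implies x_2) and x_3) and not (x_1 and x_3)) and ((x_1 implies x_1) implies ((x_1 and x_3) implies (x_2 implies x_3))) = 1/2 and 1 = 1/2
x_3 and x_3 = 3/4 and 3/4 = 3/4
not x_3 = not 3/4 = 1/4
x_2 iff not x_3 = 1/4 iff 1/4 = 1
(x_3 and x_3) implies (x_2 iff not x_3) = 3/4 implies 1 = 1
((((x_3 implies x_2) and x_3) and not (x_1 and x_3)) and ((x_1 implies x_1) implies ((x_1 and x_3) implies (x_2 implies x_3)))) iff ((x_3 and x_3) implies (x_2 iff not x_3)) = 1/2 iff 1 = 1/2

1/2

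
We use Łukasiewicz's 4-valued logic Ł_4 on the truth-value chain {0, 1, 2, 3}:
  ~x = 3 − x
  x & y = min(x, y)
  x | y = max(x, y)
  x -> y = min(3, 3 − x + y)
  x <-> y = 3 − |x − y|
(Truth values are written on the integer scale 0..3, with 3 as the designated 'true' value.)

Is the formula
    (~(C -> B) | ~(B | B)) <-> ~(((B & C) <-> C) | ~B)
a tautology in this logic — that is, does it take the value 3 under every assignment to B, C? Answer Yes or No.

No

Counterexample: take B = 0, C = 0.
C -> B = 0 -> 0 = 3
~(C -> B) = ~3 = 0
B | B = 0 | 0 = 0
~(B | B) = ~0 = 3
~(C -> B) | ~(B | B) = 0 | 3 = 3
B & C = 0 & 0 = 0
(B & C) <-> C = 0 <-> 0 = 3
~B = ~0 = 3
((B & C) <-> C) | ~B = 3 | 3 = 3
~(((B & C) <-> C) | ~B) = ~3 = 0
(~(C -> B) | ~(B | B)) <-> ~(((B & C) <-> C) | ~B) = 3 <-> 0 = 0
This gives 0 ≠ 3.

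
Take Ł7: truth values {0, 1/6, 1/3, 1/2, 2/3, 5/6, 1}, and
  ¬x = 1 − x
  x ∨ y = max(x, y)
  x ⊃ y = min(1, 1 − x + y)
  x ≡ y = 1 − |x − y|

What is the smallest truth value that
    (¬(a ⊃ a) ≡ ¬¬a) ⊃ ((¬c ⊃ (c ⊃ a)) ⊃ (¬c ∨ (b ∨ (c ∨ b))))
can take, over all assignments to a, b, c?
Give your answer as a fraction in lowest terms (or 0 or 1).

1/2

Take a = 0, b = 0, c = 1/2:
a ⊃ a = 0 ⊃ 0 = 1
¬(a ⊃ a) = ¬1 = 0
¬a = ¬0 = 1
¬¬a = ¬1 = 0
¬(a ⊃ a) ≡ ¬¬a = 0 ≡ 0 = 1
¬c = ¬1/2 = 1/2
c ⊃ a = 1/2 ⊃ 0 = 1/2
¬c ⊃ (c ⊃ a) = 1/2 ⊃ 1/2 = 1
¬c = ¬1/2 = 1/2
c ∨ b = 1/2 ∨ 0 = 1/2
b ∨ (c ∨ b) = 0 ∨ 1/2 = 1/2
¬c ∨ (b ∨ (c ∨ b)) = 1/2 ∨ 1/2 = 1/2
(¬c ⊃ (c ⊃ a)) ⊃ (¬c ∨ (b ∨ (c ∨ b))) = 1 ⊃ 1/2 = 1/2
(¬(a ⊃ a) ≡ ¬¬a) ⊃ ((¬c ⊃ (c ⊃ a)) ⊃ (¬c ∨ (b ∨ (c ∨ b)))) = 1 ⊃ 1/2 = 1/2
No assignment yields a value below 1/2, so this is the minimum.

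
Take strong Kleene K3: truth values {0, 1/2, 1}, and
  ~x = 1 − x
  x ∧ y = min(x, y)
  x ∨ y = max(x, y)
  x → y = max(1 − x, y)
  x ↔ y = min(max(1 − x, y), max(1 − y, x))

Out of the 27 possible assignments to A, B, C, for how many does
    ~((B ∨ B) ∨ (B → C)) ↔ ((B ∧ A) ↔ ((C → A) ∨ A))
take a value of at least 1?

value 1: 6 assignments (counts)
value 1/2: 15 assignments
value 0: 6 assignments
So 6 of the 27 assignments meet the threshold.

6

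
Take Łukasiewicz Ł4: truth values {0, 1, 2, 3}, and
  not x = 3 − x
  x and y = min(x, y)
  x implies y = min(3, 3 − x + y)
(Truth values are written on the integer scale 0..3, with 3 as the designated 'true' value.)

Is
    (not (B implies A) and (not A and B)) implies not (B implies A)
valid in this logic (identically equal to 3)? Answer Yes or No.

Yes

A = 0, B = 0 ↦ 3
A = 0, B = 1 ↦ 3
A = 0, B = 2 ↦ 3
A = 0, B = 3 ↦ 3
A = 1, B = 0 ↦ 3
A = 1, B = 1 ↦ 3
A = 1, B = 2 ↦ 3
A = 1, B = 3 ↦ 3
A = 2, B = 0 ↦ 3
A = 2, B = 1 ↦ 3
A = 2, B = 2 ↦ 3
A = 2, B = 3 ↦ 3
A = 3, B = 0 ↦ 3
A = 3, B = 1 ↦ 3
A = 3, B = 2 ↦ 3
A = 3, B = 3 ↦ 3
Every assignment gives a value ≥ 3.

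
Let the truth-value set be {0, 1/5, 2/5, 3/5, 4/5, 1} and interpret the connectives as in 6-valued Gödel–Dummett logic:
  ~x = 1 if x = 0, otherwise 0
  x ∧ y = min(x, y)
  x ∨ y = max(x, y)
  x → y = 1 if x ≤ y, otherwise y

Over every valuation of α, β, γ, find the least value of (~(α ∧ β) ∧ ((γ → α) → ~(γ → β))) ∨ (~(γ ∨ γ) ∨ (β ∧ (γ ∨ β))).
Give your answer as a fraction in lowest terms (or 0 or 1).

Take α = 1/5, β = 1/5, γ = 1/5:
α ∧ β = 1/5 ∧ 1/5 = 1/5
~(α ∧ β) = ~1/5 = 0
γ → α = 1/5 → 1/5 = 1
γ → β = 1/5 → 1/5 = 1
~(γ → β) = ~1 = 0
(γ → α) → ~(γ → β) = 1 → 0 = 0
~(α ∧ β) ∧ ((γ → α) → ~(γ → β)) = 0 ∧ 0 = 0
γ ∨ γ = 1/5 ∨ 1/5 = 1/5
~(γ ∨ γ) = ~1/5 = 0
γ ∨ β = 1/5 ∨ 1/5 = 1/5
β ∧ (γ ∨ β) = 1/5 ∧ 1/5 = 1/5
~(γ ∨ γ) ∨ (β ∧ (γ ∨ β)) = 0 ∨ 1/5 = 1/5
(~(α ∧ β) ∧ ((γ → α) → ~(γ → β))) ∨ (~(γ ∨ γ) ∨ (β ∧ (γ ∨ β))) = 0 ∨ 1/5 = 1/5
No assignment yields a value below 1/5, so this is the minimum.

1/5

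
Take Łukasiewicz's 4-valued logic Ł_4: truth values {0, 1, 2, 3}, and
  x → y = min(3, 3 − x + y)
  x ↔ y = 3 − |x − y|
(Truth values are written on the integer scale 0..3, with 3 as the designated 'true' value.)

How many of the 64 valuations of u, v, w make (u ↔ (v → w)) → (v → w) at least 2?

value 3: 52 assignments (counts)
value 2: 8 assignments (counts)
value 1: 3 assignments
value 0: 1 assignment
So 60 of the 64 assignments meet the threshold.

60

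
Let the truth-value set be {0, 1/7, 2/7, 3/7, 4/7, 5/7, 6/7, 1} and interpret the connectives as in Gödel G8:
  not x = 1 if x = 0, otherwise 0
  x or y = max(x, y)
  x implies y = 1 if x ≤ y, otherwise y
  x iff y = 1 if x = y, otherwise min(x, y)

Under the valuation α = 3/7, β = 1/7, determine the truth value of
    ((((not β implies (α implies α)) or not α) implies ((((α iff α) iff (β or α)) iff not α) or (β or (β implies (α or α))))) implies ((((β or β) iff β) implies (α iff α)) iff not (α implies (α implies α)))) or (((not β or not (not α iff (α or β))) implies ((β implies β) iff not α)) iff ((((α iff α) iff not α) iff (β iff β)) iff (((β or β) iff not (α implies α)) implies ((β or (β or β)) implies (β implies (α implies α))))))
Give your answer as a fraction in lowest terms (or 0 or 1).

1

not β = not 1/7 = 0
α implies α = 3/7 implies 3/7 = 1
not β implies (α implies α) = 0 implies 1 = 1
not α = not 3/7 = 0
(not β implies (α implies α)) or not α = 1 or 0 = 1
α iff α = 3/7 iff 3/7 = 1
β or α = 1/7 or 3/7 = 3/7
(α iff α) iff (β or α) = 1 iff 3/7 = 3/7
not α = not 3/7 = 0
((α iff α) iff (β or α)) iff not α = 3/7 iff 0 = 0
α or α = 3/7 or 3/7 = 3/7
β implies (α or α) = 1/7 implies 3/7 = 1
β or (β implies (α or α)) = 1/7 or 1 = 1
(((α iff α) iff (β or α)) iff not α) or (β or (β implies (α or α))) = 0 or 1 = 1
((not β implies (α implies α)) or not α) implies ((((α iff α) iff (β or α)) iff not α) or (β or (β implies (α or α)))) = 1 implies 1 = 1
β or β = 1/7 or 1/7 = 1/7
(β or β) iff β = 1/7 iff 1/7 = 1
α iff α = 3/7 iff 3/7 = 1
((β or β) iff β) implies (α iff α) = 1 implies 1 = 1
α implies α = 3/7 implies 3/7 = 1
α implies (α implies α) = 3/7 implies 1 = 1
not (α implies (α implies α)) = not 1 = 0
(((β or β) iff β) implies (α iff α)) iff not (α implies (α implies α)) = 1 iff 0 = 0
(((not β implies (α implies α)) or not α) implies ((((α iff α) iff (β or α)) iff not α) or (β or (β implies (α or α))))) implies ((((β or β) iff β) implies (α iff α)) iff not (α implies (α implies α))) = 1 implies 0 = 0
not β = not 1/7 = 0
not α = not 3/7 = 0
α or β = 3/7 or 1/7 = 3/7
not α iff (α or β) = 0 iff 3/7 = 0
not (not α iff (α or β)) = not 0 = 1
not β or not (not α iff (α or β)) = 0 or 1 = 1
β implies β = 1/7 implies 1/7 = 1
not α = not 3/7 = 0
(β implies β) iff not α = 1 iff 0 = 0
(not β or not (not α iff (α or β))) implies ((β implies β) iff not α) = 1 implies 0 = 0
α iff α = 3/7 iff 3/7 = 1
not α = not 3/7 = 0
(α iff α) iff not α = 1 iff 0 = 0
β iff β = 1/7 iff 1/7 = 1
((α iff α) iff not α) iff (β iff β) = 0 iff 1 = 0
β or β = 1/7 or 1/7 = 1/7
α implies α = 3/7 implies 3/7 = 1
not (α implies α) = not 1 = 0
(β or β) iff not (α implies α) = 1/7 iff 0 = 0
β or β = 1/7 or 1/7 = 1/7
β or (β or β) = 1/7 or 1/7 = 1/7
α implies α = 3/7 implies 3/7 = 1
β implies (α implies α) = 1/7 implies 1 = 1
(β or (β or β)) implies (β implies (α implies α)) = 1/7 implies 1 = 1
((β or β) iff not (α implies α)) implies ((β or (β or β)) implies (β implies (α implies α))) = 0 implies 1 = 1
(((α iff α) iff not α) iff (β iff β)) iff (((β or β) iff not (α implies α)) implies ((β or (β or β)) implies (β implies (α implies α)))) = 0 iff 1 = 0
((not β or not (not α iff (α or β))) implies ((β implies β) iff not α)) iff ((((α iff α) iff not α) iff (β iff β)) iff (((β or β) iff not (α implies α)) implies ((β or (β or β)) implies (β implies (α implies α))))) = 0 iff 0 = 1
((((not β implies (α implies α)) or not α) implies ((((α iff α) iff (β or α)) iff not α) or (β or (β implies (α or α))))) implies ((((β or β) iff β) implies (α iff α)) iff not (α implies (α implies α)))) or (((not β or not (not α iff (α or β))) implies ((β implies β) iff not α)) iff ((((α iff α) iff not α) iff (β iff β)) iff (((β or β) iff not (α implies α)) implies ((β or (β or β)) implies (β implies (α implies α)))))) = 0 or 1 = 1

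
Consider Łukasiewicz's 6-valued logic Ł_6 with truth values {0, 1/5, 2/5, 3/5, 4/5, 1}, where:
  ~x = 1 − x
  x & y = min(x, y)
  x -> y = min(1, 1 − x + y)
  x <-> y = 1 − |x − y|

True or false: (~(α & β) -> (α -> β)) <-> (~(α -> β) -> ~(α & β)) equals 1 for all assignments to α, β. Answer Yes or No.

Counterexample: take α = 1/5, β = 0.
α & β = 1/5 & 0 = 0
~(α & β) = ~0 = 1
α -> β = 1/5 -> 0 = 4/5
~(α & β) -> (α -> β) = 1 -> 4/5 = 4/5
α -> β = 1/5 -> 0 = 4/5
~(α -> β) = ~4/5 = 1/5
α & β = 1/5 & 0 = 0
~(α & β) = ~0 = 1
~(α -> β) -> ~(α & β) = 1/5 -> 1 = 1
(~(α & β) -> (α -> β)) <-> (~(α -> β) -> ~(α & β)) = 4/5 <-> 1 = 4/5
This gives 4/5 ≠ 1.

No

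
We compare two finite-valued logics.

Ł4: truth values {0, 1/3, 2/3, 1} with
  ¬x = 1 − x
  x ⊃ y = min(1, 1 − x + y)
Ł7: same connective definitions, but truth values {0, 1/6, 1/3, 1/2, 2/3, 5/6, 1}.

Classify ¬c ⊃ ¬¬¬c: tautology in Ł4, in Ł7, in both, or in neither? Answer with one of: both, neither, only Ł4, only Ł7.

In Ł4: every assignment gives 1 — tautology.
In Ł7: every assignment gives 1 — tautology.

both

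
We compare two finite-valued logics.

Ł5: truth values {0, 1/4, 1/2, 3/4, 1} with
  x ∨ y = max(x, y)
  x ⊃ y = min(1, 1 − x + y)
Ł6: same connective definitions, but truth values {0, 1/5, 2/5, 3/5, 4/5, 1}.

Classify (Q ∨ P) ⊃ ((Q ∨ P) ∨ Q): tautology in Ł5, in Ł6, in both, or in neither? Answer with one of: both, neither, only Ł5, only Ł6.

In Ł5: every assignment gives 1 — tautology.
In Ł6: every assignment gives 1 — tautology.

both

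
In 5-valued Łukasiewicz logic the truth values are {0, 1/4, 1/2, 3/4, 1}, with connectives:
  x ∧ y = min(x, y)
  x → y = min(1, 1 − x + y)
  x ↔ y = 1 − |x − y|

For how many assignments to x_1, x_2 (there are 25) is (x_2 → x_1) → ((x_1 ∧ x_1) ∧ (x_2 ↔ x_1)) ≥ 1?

5

value 1: 5 assignments (counts)
value 3/4: 6 assignments
value 1/2: 7 assignments
value 1/4: 5 assignments
value 0: 2 assignments
So 5 of the 25 assignments meet the threshold.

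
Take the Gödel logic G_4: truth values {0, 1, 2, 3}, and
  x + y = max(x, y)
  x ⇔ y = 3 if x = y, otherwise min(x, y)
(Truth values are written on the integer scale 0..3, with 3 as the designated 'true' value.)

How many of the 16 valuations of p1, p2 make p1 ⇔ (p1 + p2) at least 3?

10

p1 = 0, p2 = 0 ↦ 3  ≥
p1 = 0, p2 = 1 ↦ 0  <
p1 = 0, p2 = 2 ↦ 0  <
p1 = 0, p2 = 3 ↦ 0  <
p1 = 1, p2 = 0 ↦ 3  ≥
p1 = 1, p2 = 1 ↦ 3  ≥
p1 = 1, p2 = 2 ↦ 1  <
p1 = 1, p2 = 3 ↦ 1  <
p1 = 2, p2 = 0 ↦ 3  ≥
p1 = 2, p2 = 1 ↦ 3  ≥
p1 = 2, p2 = 2 ↦ 3  ≥
p1 = 2, p2 = 3 ↦ 2  <
p1 = 3, p2 = 0 ↦ 3  ≥
p1 = 3, p2 = 1 ↦ 3  ≥
p1 = 3, p2 = 2 ↦ 3  ≥
p1 = 3, p2 = 3 ↦ 3  ≥
So 10 of the 16 assignments meet the threshold.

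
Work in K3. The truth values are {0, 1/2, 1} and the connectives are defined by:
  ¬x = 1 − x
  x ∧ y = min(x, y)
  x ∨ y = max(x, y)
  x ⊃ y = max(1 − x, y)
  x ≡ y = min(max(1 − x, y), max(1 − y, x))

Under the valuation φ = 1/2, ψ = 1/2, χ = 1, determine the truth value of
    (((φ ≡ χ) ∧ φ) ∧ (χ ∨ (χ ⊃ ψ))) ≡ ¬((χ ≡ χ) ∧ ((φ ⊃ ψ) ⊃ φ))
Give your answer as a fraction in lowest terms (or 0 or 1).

1/2

φ ≡ χ = 1/2 ≡ 1 = 1/2
(φ ≡ χ) ∧ φ = 1/2 ∧ 1/2 = 1/2
χ ⊃ ψ = 1 ⊃ 1/2 = 1/2
χ ∨ (χ ⊃ ψ) = 1 ∨ 1/2 = 1
((φ ≡ χ) ∧ φ) ∧ (χ ∨ (χ ⊃ ψ)) = 1/2 ∧ 1 = 1/2
χ ≡ χ = 1 ≡ 1 = 1
φ ⊃ ψ = 1/2 ⊃ 1/2 = 1/2
(φ ⊃ ψ) ⊃ φ = 1/2 ⊃ 1/2 = 1/2
(χ ≡ χ) ∧ ((φ ⊃ ψ) ⊃ φ) = 1 ∧ 1/2 = 1/2
¬((χ ≡ χ) ∧ ((φ ⊃ ψ) ⊃ φ)) = ¬1/2 = 1/2
(((φ ≡ χ) ∧ φ) ∧ (χ ∨ (χ ⊃ ψ))) ≡ ¬((χ ≡ χ) ∧ ((φ ⊃ ψ) ⊃ φ)) = 1/2 ≡ 1/2 = 1/2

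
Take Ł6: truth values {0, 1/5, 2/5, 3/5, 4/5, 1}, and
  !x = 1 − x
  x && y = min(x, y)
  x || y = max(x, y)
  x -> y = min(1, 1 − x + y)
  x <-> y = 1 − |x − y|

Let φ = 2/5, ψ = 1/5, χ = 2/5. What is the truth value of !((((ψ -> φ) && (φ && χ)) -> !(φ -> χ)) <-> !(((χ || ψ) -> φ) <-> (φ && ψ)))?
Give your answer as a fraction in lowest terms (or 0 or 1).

1/5

ψ -> φ = 1/5 -> 2/5 = 1
φ && χ = 2/5 && 2/5 = 2/5
(ψ -> φ) && (φ && χ) = 1 && 2/5 = 2/5
φ -> χ = 2/5 -> 2/5 = 1
!(φ -> χ) = !1 = 0
((ψ -> φ) && (φ && χ)) -> !(φ -> χ) = 2/5 -> 0 = 3/5
χ || ψ = 2/5 || 1/5 = 2/5
(χ || ψ) -> φ = 2/5 -> 2/5 = 1
φ && ψ = 2/5 && 1/5 = 1/5
((χ || ψ) -> φ) <-> (φ && ψ) = 1 <-> 1/5 = 1/5
!(((χ || ψ) -> φ) <-> (φ && ψ)) = !1/5 = 4/5
(((ψ -> φ) && (φ && χ)) -> !(φ -> χ)) <-> !(((χ || ψ) -> φ) <-> (φ && ψ)) = 3/5 <-> 4/5 = 4/5
!((((ψ -> φ) && (φ && χ)) -> !(φ -> χ)) <-> !(((χ || ψ) -> φ) <-> (φ && ψ))) = !4/5 = 1/5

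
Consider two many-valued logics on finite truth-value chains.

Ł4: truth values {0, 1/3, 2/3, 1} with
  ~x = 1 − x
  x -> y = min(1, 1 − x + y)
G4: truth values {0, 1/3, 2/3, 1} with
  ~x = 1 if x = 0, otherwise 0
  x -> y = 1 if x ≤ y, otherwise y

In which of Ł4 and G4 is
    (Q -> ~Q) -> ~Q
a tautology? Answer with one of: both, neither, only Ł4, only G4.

In Ł4: at Q = 1/3 the value is 2/3 — not a tautology.
In G4: every assignment gives 1 — tautology.

only G4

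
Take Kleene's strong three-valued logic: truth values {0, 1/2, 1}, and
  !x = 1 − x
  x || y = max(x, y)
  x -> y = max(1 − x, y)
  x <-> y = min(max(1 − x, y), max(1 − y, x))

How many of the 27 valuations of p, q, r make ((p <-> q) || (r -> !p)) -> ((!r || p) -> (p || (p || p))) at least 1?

12

value 1: 12 assignments (counts)
value 1/2: 12 assignments
value 0: 3 assignments
So 12 of the 27 assignments meet the threshold.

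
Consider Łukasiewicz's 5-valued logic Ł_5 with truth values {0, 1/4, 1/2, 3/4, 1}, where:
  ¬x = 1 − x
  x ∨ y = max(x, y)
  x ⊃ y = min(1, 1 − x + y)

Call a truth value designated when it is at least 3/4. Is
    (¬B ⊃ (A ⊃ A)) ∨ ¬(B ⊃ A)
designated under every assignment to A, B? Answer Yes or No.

At A = 1, B = 3/4, for instance:
¬B = ¬3/4 = 1/4
A ⊃ A = 1 ⊃ 1 = 1
¬B ⊃ (A ⊃ A) = 1/4 ⊃ 1 = 1
B ⊃ A = 3/4 ⊃ 1 = 1
¬(B ⊃ A) = ¬1 = 0
(¬B ⊃ (A ⊃ A)) ∨ ¬(B ⊃ A) = 1 ∨ 0 = 1
and checking the remaining 24 assignments likewise gives ≥ 3/4 in every case.

Yes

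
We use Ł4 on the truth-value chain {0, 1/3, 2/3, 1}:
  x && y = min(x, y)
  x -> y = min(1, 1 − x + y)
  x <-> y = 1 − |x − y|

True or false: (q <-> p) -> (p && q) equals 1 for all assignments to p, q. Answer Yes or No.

No

Counterexample: take p = 0, q = 0.
q <-> p = 0 <-> 0 = 1
p && q = 0 && 0 = 0
(q <-> p) -> (p && q) = 1 -> 0 = 0
This gives 0 ≠ 1.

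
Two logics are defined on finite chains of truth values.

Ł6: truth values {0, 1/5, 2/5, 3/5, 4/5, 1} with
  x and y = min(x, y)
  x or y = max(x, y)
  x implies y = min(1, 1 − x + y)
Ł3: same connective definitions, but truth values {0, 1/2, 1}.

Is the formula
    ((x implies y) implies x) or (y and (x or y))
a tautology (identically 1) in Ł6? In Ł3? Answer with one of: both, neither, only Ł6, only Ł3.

In Ł6: at x = 0, y = 0 the value is 0 — not a tautology.
In Ł3: at x = 0, y = 0 the value is 0 — not a tautology.

neither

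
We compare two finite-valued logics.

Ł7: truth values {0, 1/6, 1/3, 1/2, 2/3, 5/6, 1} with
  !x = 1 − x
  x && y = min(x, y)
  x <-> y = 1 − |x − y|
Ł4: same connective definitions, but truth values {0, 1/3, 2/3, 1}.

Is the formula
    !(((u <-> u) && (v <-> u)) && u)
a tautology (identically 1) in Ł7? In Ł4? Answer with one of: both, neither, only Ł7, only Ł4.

neither

In Ł7: at u = 1/6, v = 0 the value is 5/6 — not a tautology.
In Ł4: at u = 1/3, v = 0 the value is 2/3 — not a tautology.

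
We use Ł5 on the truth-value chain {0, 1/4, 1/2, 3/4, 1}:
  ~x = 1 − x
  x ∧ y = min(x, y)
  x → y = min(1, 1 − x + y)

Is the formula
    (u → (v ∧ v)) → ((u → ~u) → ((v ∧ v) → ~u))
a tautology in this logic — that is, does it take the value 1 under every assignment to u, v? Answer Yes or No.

Counterexample: take u = 1/4, v = 1.
v ∧ v = 1 ∧ 1 = 1
u → (v ∧ v) = 1/4 → 1 = 1
~u = ~1/4 = 3/4
u → ~u = 1/4 → 3/4 = 1
v ∧ v = 1 ∧ 1 = 1
~u = ~1/4 = 3/4
(v ∧ v) → ~u = 1 → 3/4 = 3/4
(u → ~u) → ((v ∧ v) → ~u) = 1 → 3/4 = 3/4
(u → (v ∧ v)) → ((u → ~u) → ((v ∧ v) → ~u)) = 1 → 3/4 = 3/4
This gives 3/4 ≠ 1.

No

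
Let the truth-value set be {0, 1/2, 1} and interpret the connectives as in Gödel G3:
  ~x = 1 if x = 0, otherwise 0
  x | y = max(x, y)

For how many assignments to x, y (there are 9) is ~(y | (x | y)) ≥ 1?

1

x = 0, y = 0 ↦ 1  ≥
x = 0, y = 1/2 ↦ 0  <
x = 0, y = 1 ↦ 0  <
x = 1/2, y = 0 ↦ 0  <
x = 1/2, y = 1/2 ↦ 0  <
x = 1/2, y = 1 ↦ 0  <
x = 1, y = 0 ↦ 0  <
x = 1, y = 1/2 ↦ 0  <
x = 1, y = 1 ↦ 0  <
So 1 of the 9 assignments meets the threshold.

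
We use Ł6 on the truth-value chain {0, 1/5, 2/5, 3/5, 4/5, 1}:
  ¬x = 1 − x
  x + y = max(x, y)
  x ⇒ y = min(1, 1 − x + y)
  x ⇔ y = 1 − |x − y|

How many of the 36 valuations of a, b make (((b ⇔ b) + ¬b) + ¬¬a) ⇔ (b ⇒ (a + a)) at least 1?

value 1: 21 assignments (counts)
value 4/5: 5 assignments
value 3/5: 4 assignments
value 2/5: 3 assignments
value 1/5: 2 assignments
value 0: 1 assignment
So 21 of the 36 assignments meet the threshold.

21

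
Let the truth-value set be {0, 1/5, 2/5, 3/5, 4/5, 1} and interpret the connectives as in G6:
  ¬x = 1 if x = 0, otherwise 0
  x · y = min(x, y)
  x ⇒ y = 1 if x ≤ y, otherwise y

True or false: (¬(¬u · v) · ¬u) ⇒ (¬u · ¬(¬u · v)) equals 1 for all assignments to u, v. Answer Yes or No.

At u = 2/5, v = 4/5, for instance:
¬u = ¬2/5 = 0
¬u · v = 0 · 4/5 = 0
¬(¬u · v) = ¬0 = 1
¬u = ¬2/5 = 0
¬(¬u · v) · ¬u = 1 · 0 = 0
¬u · ¬(¬u · v) = 0 · 1 = 0
(¬(¬u · v) · ¬u) ⇒ (¬u · ¬(¬u · v)) = 0 ⇒ 0 = 1
and checking the remaining 35 assignments likewise gives ≥ 1 in every case.

Yes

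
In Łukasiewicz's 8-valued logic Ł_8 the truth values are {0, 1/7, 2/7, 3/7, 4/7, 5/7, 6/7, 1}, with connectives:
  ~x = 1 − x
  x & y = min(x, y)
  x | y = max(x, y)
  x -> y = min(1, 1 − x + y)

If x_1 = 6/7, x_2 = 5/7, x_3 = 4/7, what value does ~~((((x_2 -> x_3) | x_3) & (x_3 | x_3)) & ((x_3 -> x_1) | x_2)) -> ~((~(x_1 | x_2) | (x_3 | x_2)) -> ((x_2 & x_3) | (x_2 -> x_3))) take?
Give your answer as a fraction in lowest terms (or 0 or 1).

3/7

x_2 -> x_3 = 5/7 -> 4/7 = 6/7
(x_2 -> x_3) | x_3 = 6/7 | 4/7 = 6/7
x_3 | x_3 = 4/7 | 4/7 = 4/7
((x_2 -> x_3) | x_3) & (x_3 | x_3) = 6/7 & 4/7 = 4/7
x_3 -> x_1 = 4/7 -> 6/7 = 1
(x_3 -> x_1) | x_2 = 1 | 5/7 = 1
(((x_2 -> x_3) | x_3) & (x_3 | x_3)) & ((x_3 -> x_1) | x_2) = 4/7 & 1 = 4/7
~((((x_2 -> x_3) | x_3) & (x_3 | x_3)) & ((x_3 -> x_1) | x_2)) = ~4/7 = 3/7
~~((((x_2 -> x_3) | x_3) & (x_3 | x_3)) & ((x_3 -> x_1) | x_2)) = ~3/7 = 4/7
x_1 | x_2 = 6/7 | 5/7 = 6/7
~(x_1 | x_2) = ~6/7 = 1/7
x_3 | x_2 = 4/7 | 5/7 = 5/7
~(x_1 | x_2) | (x_3 | x_2) = 1/7 | 5/7 = 5/7
x_2 & x_3 = 5/7 & 4/7 = 4/7
x_2 -> x_3 = 5/7 -> 4/7 = 6/7
(x_2 & x_3) | (x_2 -> x_3) = 4/7 | 6/7 = 6/7
(~(x_1 | x_2) | (x_3 | x_2)) -> ((x_2 & x_3) | (x_2 -> x_3)) = 5/7 -> 6/7 = 1
~((~(x_1 | x_2) | (x_3 | x_2)) -> ((x_2 & x_3) | (x_2 -> x_3))) = ~1 = 0
~~((((x_2 -> x_3) | x_3) & (x_3 | x_3)) & ((x_3 -> x_1) | x_2)) -> ~((~(x_1 | x_2) | (x_3 | x_2)) -> ((x_2 & x_3) | (x_2 -> x_3))) = 4/7 -> 0 = 3/7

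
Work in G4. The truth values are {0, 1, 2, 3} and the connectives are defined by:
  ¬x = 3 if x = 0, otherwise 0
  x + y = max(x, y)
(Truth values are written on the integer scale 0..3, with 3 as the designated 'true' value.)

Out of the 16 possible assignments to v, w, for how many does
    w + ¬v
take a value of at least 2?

10

v = 0, w = 0 ↦ 3  ≥
v = 0, w = 1 ↦ 3  ≥
v = 0, w = 2 ↦ 3  ≥
v = 0, w = 3 ↦ 3  ≥
v = 1, w = 0 ↦ 0  <
v = 1, w = 1 ↦ 1  <
v = 1, w = 2 ↦ 2  ≥
v = 1, w = 3 ↦ 3  ≥
v = 2, w = 0 ↦ 0  <
v = 2, w = 1 ↦ 1  <
v = 2, w = 2 ↦ 2  ≥
v = 2, w = 3 ↦ 3  ≥
v = 3, w = 0 ↦ 0  <
v = 3, w = 1 ↦ 1  <
v = 3, w = 2 ↦ 2  ≥
v = 3, w = 3 ↦ 3  ≥
So 10 of the 16 assignments meet the threshold.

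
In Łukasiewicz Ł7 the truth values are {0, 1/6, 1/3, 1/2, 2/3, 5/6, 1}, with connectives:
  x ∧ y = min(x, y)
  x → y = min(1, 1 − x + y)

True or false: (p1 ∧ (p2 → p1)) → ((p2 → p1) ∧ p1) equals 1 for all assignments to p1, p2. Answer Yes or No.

At p1 = 1/2, p2 = 2/3, for instance:
p2 → p1 = 2/3 → 1/2 = 5/6
p1 ∧ (p2 → p1) = 1/2 ∧ 5/6 = 1/2
(p2 → p1) ∧ p1 = 5/6 ∧ 1/2 = 1/2
(p1 ∧ (p2 → p1)) → ((p2 → p1) ∧ p1) = 1/2 → 1/2 = 1
and checking the remaining 48 assignments likewise gives ≥ 1 in every case.

Yes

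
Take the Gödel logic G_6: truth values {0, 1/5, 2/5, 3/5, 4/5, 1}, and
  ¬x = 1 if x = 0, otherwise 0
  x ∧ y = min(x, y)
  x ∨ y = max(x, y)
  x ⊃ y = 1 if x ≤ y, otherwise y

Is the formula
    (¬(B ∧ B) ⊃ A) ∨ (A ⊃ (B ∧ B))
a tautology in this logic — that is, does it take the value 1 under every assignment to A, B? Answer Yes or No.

Counterexample: take A = 1/5, B = 0.
B ∧ B = 0 ∧ 0 = 0
¬(B ∧ B) = ¬0 = 1
¬(B ∧ B) ⊃ A = 1 ⊃ 1/5 = 1/5
B ∧ B = 0 ∧ 0 = 0
A ⊃ (B ∧ B) = 1/5 ⊃ 0 = 0
(¬(B ∧ B) ⊃ A) ∨ (A ⊃ (B ∧ B)) = 1/5 ∨ 0 = 1/5
This gives 1/5 ≠ 1.

No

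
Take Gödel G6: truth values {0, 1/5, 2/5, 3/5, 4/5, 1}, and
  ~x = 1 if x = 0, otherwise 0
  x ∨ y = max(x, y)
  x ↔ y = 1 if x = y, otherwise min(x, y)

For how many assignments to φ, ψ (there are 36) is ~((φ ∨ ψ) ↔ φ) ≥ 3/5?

5

value 1: 5 assignments (counts)
value 0: 31 assignments
So 5 of the 36 assignments meet the threshold.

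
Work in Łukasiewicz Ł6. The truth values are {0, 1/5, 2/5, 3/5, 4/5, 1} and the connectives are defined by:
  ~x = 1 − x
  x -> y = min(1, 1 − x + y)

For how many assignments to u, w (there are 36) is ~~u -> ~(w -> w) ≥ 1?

6

value 1: 6 assignments (counts)
value 4/5: 6 assignments
value 3/5: 6 assignments
value 2/5: 6 assignments
value 1/5: 6 assignments
value 0: 6 assignments
So 6 of the 36 assignments meet the threshold.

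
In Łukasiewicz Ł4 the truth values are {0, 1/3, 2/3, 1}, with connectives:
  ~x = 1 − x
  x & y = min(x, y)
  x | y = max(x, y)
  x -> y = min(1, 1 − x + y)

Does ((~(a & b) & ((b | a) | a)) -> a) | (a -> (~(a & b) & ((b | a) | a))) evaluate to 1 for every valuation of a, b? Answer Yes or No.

a = 0, b = 0 ↦ 1
a = 0, b = 1/3 ↦ 1
a = 0, b = 2/3 ↦ 1
a = 0, b = 1 ↦ 1
a = 1/3, b = 0 ↦ 1
a = 1/3, b = 1/3 ↦ 1
a = 1/3, b = 2/3 ↦ 1
a = 1/3, b = 1 ↦ 1
a = 2/3, b = 0 ↦ 1
a = 2/3, b = 1/3 ↦ 1
a = 2/3, b = 2/3 ↦ 1
a = 2/3, b = 1 ↦ 1
a = 1, b = 0 ↦ 1
a = 1, b = 1/3 ↦ 1
a = 1, b = 2/3 ↦ 1
a = 1, b = 1 ↦ 1
Every assignment gives a value ≥ 1.

Yes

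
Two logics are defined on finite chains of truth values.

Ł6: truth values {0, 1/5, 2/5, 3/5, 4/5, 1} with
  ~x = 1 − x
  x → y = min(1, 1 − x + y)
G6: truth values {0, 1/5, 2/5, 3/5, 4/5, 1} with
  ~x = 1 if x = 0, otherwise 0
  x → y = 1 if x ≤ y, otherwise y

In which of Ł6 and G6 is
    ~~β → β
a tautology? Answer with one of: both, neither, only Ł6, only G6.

In Ł6: every assignment gives 1 — tautology.
In G6: at β = 1/5 the value is 1/5 — not a tautology.

only Ł6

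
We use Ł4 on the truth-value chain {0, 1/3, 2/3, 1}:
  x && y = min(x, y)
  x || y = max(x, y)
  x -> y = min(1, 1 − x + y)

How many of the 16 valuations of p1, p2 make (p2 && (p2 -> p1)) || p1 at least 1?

p1 = 0, p2 = 0 ↦ 0  <
p1 = 0, p2 = 1/3 ↦ 1/3  <
p1 = 0, p2 = 2/3 ↦ 1/3  <
p1 = 0, p2 = 1 ↦ 0  <
p1 = 1/3, p2 = 0 ↦ 1/3  <
p1 = 1/3, p2 = 1/3 ↦ 1/3  <
p1 = 1/3, p2 = 2/3 ↦ 2/3  <
p1 = 1/3, p2 = 1 ↦ 1/3  <
p1 = 2/3, p2 = 0 ↦ 2/3  <
p1 = 2/3, p2 = 1/3 ↦ 2/3  <
p1 = 2/3, p2 = 2/3 ↦ 2/3  <
p1 = 2/3, p2 = 1 ↦ 2/3  <
p1 = 1, p2 = 0 ↦ 1  ≥
p1 = 1, p2 = 1/3 ↦ 1  ≥
p1 = 1, p2 = 2/3 ↦ 1  ≥
p1 = 1, p2 = 1 ↦ 1  ≥
So 4 of the 16 assignments meet the threshold.

4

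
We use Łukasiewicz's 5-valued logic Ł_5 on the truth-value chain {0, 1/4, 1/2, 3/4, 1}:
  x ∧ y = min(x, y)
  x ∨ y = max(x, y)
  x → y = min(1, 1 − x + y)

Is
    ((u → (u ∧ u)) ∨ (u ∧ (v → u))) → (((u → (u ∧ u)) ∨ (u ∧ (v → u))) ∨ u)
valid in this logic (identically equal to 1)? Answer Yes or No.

Yes

At u = 1/4, v = 1/4, for instance:
u ∧ u = 1/4 ∧ 1/4 = 1/4
u → (u ∧ u) = 1/4 → 1/4 = 1
v → u = 1/4 → 1/4 = 1
u ∧ (v → u) = 1/4 ∧ 1 = 1/4
(u → (u ∧ u)) ∨ (u ∧ (v → u)) = 1 ∨ 1/4 = 1
((u → (u ∧ u)) ∨ (u ∧ (v → u))) ∨ u = 1 ∨ 1/4 = 1
((u → (u ∧ u)) ∨ (u ∧ (v → u))) → (((u → (u ∧ u)) ∨ (u ∧ (v → u))) ∨ u) = 1 → 1 = 1
and checking the remaining 24 assignments likewise gives ≥ 1 in every case.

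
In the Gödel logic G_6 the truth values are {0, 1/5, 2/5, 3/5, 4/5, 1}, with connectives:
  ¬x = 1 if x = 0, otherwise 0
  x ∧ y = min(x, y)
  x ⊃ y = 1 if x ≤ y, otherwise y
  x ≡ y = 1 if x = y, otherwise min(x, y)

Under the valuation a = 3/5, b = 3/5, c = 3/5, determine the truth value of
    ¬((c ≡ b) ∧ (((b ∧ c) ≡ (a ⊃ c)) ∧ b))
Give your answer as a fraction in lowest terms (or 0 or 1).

0

c ≡ b = 3/5 ≡ 3/5 = 1
b ∧ c = 3/5 ∧ 3/5 = 3/5
a ⊃ c = 3/5 ⊃ 3/5 = 1
(b ∧ c) ≡ (a ⊃ c) = 3/5 ≡ 1 = 3/5
((b ∧ c) ≡ (a ⊃ c)) ∧ b = 3/5 ∧ 3/5 = 3/5
(c ≡ b) ∧ (((b ∧ c) ≡ (a ⊃ c)) ∧ b) = 1 ∧ 3/5 = 3/5
¬((c ≡ b) ∧ (((b ∧ c) ≡ (a ⊃ c)) ∧ b)) = ¬3/5 = 0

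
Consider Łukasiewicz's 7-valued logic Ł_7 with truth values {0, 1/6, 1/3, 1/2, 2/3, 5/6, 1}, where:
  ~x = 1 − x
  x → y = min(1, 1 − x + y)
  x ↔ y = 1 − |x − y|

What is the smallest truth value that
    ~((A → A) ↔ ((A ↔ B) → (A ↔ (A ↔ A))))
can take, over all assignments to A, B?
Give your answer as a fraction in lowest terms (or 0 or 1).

0

Take A = 0, B = 1:
A → A = 0 → 0 = 1
A ↔ B = 0 ↔ 1 = 0
A ↔ A = 0 ↔ 0 = 1
A ↔ (A ↔ A) = 0 ↔ 1 = 0
(A ↔ B) → (A ↔ (A ↔ A)) = 0 → 0 = 1
(A → A) ↔ ((A ↔ B) → (A ↔ (A ↔ A))) = 1 ↔ 1 = 1
~((A → A) ↔ ((A ↔ B) → (A ↔ (A ↔ A)))) = ~1 = 0
No assignment yields a value below 0, so this is the minimum.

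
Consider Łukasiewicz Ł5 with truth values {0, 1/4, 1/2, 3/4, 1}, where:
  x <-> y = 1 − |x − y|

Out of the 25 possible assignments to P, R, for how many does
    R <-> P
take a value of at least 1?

5

value 1: 5 assignments (counts)
value 3/4: 8 assignments
value 1/2: 6 assignments
value 1/4: 4 assignments
value 0: 2 assignments
So 5 of the 25 assignments meet the threshold.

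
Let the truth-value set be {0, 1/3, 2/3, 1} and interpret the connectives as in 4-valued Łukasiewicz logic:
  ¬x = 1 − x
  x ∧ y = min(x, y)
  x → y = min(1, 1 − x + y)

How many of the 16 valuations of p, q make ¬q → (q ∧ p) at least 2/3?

11

p = 0, q = 0 ↦ 0  <
p = 0, q = 1/3 ↦ 1/3  <
p = 0, q = 2/3 ↦ 2/3  ≥
p = 0, q = 1 ↦ 1  ≥
p = 1/3, q = 0 ↦ 0  <
p = 1/3, q = 1/3 ↦ 2/3  ≥
p = 1/3, q = 2/3 ↦ 1  ≥
p = 1/3, q = 1 ↦ 1  ≥
p = 2/3, q = 0 ↦ 0  <
p = 2/3, q = 1/3 ↦ 2/3  ≥
p = 2/3, q = 2/3 ↦ 1  ≥
p = 2/3, q = 1 ↦ 1  ≥
p = 1, q = 0 ↦ 0  <
p = 1, q = 1/3 ↦ 2/3  ≥
p = 1, q = 2/3 ↦ 1  ≥
p = 1, q = 1 ↦ 1  ≥
So 11 of the 16 assignments meet the threshold.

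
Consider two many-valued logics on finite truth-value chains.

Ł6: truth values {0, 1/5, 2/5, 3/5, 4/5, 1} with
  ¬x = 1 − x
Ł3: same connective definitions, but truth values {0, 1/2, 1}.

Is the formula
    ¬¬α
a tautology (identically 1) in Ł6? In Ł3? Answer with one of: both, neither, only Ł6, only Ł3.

In Ł6: at α = 0 the value is 0 — not a tautology.
In Ł3: at α = 0 the value is 0 — not a tautology.

neither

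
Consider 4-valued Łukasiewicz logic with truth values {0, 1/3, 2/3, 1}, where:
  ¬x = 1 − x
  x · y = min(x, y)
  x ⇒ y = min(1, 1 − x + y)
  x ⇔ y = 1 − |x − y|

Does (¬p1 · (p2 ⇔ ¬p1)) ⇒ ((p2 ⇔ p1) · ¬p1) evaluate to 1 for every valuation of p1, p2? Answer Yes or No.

Counterexample: take p1 = 0, p2 = 2/3.
¬p1 = ¬0 = 1
¬p1 = ¬0 = 1
p2 ⇔ ¬p1 = 2/3 ⇔ 1 = 2/3
¬p1 · (p2 ⇔ ¬p1) = 1 · 2/3 = 2/3
p2 ⇔ p1 = 2/3 ⇔ 0 = 1/3
¬p1 = ¬0 = 1
(p2 ⇔ p1) · ¬p1 = 1/3 · 1 = 1/3
(¬p1 · (p2 ⇔ ¬p1)) ⇒ ((p2 ⇔ p1) · ¬p1) = 2/3 ⇒ 1/3 = 2/3
This gives 2/3 ≠ 1.

No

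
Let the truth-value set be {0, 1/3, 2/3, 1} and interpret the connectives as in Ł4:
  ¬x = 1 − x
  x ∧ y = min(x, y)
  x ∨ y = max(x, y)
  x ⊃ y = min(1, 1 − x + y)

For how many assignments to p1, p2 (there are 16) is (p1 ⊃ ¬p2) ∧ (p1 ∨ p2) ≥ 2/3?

9

p1 = 0, p2 = 0 ↦ 0  <
p1 = 0, p2 = 1/3 ↦ 1/3  <
p1 = 0, p2 = 2/3 ↦ 2/3  ≥
p1 = 0, p2 = 1 ↦ 1  ≥
p1 = 1/3, p2 = 0 ↦ 1/3  <
p1 = 1/3, p2 = 1/3 ↦ 1/3  <
p1 = 1/3, p2 = 2/3 ↦ 2/3  ≥
p1 = 1/3, p2 = 1 ↦ 2/3  ≥
p1 = 2/3, p2 = 0 ↦ 2/3  ≥
p1 = 2/3, p2 = 1/3 ↦ 2/3  ≥
p1 = 2/3, p2 = 2/3 ↦ 2/3  ≥
p1 = 2/3, p2 = 1 ↦ 1/3  <
p1 = 1, p2 = 0 ↦ 1  ≥
p1 = 1, p2 = 1/3 ↦ 2/3  ≥
p1 = 1, p2 = 2/3 ↦ 1/3  <
p1 = 1, p2 = 1 ↦ 0  <
So 9 of the 16 assignments meet the threshold.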